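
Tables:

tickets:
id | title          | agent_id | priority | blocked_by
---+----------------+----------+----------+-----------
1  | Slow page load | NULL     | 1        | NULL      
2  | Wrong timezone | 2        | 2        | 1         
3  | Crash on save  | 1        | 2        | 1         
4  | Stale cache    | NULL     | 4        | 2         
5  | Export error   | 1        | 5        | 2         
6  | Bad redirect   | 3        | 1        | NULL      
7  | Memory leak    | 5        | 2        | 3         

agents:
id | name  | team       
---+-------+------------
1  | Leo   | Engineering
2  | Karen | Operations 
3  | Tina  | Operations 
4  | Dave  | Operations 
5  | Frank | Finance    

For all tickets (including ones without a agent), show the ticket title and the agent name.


LEFT JOIN keeps every row from tickets (the left table); where agent_id has no match in agents, the agent columns become NULL. Walk through each ticket:
  - ticket 1 (Slow page load): agent_id=NULL, no match -> kept with NULL
  - ticket 2 (Wrong timezone): agent_id=2 -> matches Karen
  - ticket 3 (Crash on save): agent_id=1 -> matches Leo
  - ticket 4 (Stale cache): agent_id=NULL, no match -> kept with NULL
  - ticket 5 (Export error): agent_id=1 -> matches Leo
  - ticket 6 (Bad redirect): agent_id=3 -> matches Tina
  - ticket 7 (Memory leak): agent_id=5 -> matches Frank
All 7 rows appear; 2 have NULL agent.

SQL:
SELECT a.title, b.name AS agent
FROM tickets a
LEFT JOIN agents b ON a.agent_id = b.id

Result:
title          | agent
---------------+------
Slow page load | NULL 
Wrong timezone | Karen
Crash on save  | Leo  
Stale cache    | NULL 
Export error   | Leo  
Bad redirect   | Tina 
Memory leak    | Frank


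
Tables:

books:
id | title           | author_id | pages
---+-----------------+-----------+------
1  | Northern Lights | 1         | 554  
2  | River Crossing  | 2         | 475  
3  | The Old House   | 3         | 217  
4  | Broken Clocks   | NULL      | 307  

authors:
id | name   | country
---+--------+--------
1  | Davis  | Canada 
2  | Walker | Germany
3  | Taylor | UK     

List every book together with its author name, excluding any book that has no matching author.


INNER JOIN keeps only books rows whose author_id matches an id in authors. Walk through each book:
  - book 1 (Northern Lights): author_id=1 -> matches Davis
  - book 2 (River Crossing): author_id=2 -> matches Walker
  - book 3 (The Old House): author_id=3 -> matches Taylor
  - book 4 (Broken Clocks): author_id=NULL, no match -> dropped
So 1 of 4 rows is dropped.

SQL:
SELECT a.title, b.name AS author
FROM books a
INNER JOIN authors b ON a.author_id = b.id

Result:
title           | author
----------------+-------
Northern Lights | Davis 
River Crossing  | Walker
The Old House   | Taylor


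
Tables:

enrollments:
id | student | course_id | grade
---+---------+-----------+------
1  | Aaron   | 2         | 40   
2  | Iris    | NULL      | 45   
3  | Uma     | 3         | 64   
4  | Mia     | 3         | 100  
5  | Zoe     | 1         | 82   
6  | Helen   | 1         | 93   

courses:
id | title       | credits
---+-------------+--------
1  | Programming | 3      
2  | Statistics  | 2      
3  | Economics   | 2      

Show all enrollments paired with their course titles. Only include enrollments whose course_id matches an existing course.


INNER JOIN keeps only enrollments rows whose course_id matches an id in courses. Walk through each enrollment:
  - enrollment 1 (Aaron): course_id=2 -> matches Statistics
  - enrollment 2 (Iris): course_id=NULL, no match -> dropped
  - enrollment 3 (Uma): course_id=3 -> matches Economics
  - enrollment 4 (Mia): course_id=3 -> matches Economics
  - enrollment 5 (Zoe): course_id=1 -> matches Programming
  - enrollment 6 (Helen): course_id=1 -> matches Programming
So 1 of 6 rows is dropped.

SQL:
SELECT a.student, b.title AS course
FROM enrollments a
INNER JOIN courses b ON a.course_id = b.id

Result:
student | course     
--------+------------
Aaron   | Statistics 
Uma     | Economics  
Mia     | Economics  
Zoe     | Programming
Helen   | Programming


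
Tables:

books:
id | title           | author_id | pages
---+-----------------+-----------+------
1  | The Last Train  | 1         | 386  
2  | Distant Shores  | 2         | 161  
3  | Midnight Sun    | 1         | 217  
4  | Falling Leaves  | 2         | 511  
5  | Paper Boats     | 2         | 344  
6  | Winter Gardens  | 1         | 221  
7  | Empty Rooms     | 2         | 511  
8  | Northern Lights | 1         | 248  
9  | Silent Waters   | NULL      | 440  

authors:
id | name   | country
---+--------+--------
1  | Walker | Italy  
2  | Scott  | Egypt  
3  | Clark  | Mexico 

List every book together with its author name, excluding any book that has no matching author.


INNER JOIN keeps only books rows whose author_id matches an id in authors. Walk through each book:
  - book 1 (The Last Train): author_id=1 -> matches Walker
  - book 2 (Distant Shores): author_id=2 -> matches Scott
  - book 3 (Midnight Sun): author_id=1 -> matches Walker
  - book 4 (Falling Leaves): author_id=2 -> matches Scott
  - book 5 (Paper Boats): author_id=2 -> matches Scott
  - book 6 (Winter Gardens): author_id=1 -> matches Walker
  - book 7 (Empty Rooms): author_id=2 -> matches Scott
  - book 8 (Northern Lights): author_id=1 -> matches Walker
  - book 9 (Silent Waters): author_id=NULL, no match -> dropped
So 1 of 9 rows is dropped.

SQL:
SELECT a.title, b.name AS author
FROM books a
INNER JOIN authors b ON a.author_id = b.id

Result:
title           | author
----------------+-------
The Last Train  | Walker
Distant Shores  | Scott 
Midnight Sun    | Walker
Falling Leaves  | Scott 
Paper Boats     | Scott 
Winter Gardens  | Walker
Empty Rooms     | Scott 
Northern Lights | Walker


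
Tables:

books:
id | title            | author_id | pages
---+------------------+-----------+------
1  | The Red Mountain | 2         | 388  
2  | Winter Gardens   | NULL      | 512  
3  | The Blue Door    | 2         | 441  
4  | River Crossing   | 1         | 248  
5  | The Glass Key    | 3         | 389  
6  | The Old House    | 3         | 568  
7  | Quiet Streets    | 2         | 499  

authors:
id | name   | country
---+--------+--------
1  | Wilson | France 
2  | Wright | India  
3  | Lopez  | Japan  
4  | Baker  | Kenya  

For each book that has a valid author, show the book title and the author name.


INNER JOIN keeps only books rows whose author_id matches an id in authors. Walk through each book:
  - book 1 (The Red Mountain): author_id=2 -> matches Wright
  - book 2 (Winter Gardens): author_id=NULL, no match -> dropped
  - book 3 (The Blue Door): author_id=2 -> matches Wright
  - book 4 (River Crossing): author_id=1 -> matches Wilson
  - book 5 (The Glass Key): author_id=3 -> matches Lopez
  - book 6 (The Old House): author_id=3 -> matches Lopez
  - book 7 (Quiet Streets): author_id=2 -> matches Wright
So 1 of 7 rows is dropped.

SQL:
SELECT a.title, b.name AS author
FROM books a
INNER JOIN authors b ON a.author_id = b.id

Result:
title            | author
-----------------+-------
The Red Mountain | Wright
The Blue Door    | Wright
River Crossing   | Wilson
The Glass Key    | Lopez 
The Old House    | Lopez 
Quiet Streets    | Wright


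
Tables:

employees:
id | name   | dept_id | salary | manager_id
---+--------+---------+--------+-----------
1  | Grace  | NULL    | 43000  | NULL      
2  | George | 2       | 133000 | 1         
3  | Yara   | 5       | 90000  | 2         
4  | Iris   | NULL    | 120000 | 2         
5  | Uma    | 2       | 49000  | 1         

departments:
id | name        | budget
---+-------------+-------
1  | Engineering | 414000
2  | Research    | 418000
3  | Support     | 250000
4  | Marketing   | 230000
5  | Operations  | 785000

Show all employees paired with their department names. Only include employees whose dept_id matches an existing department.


INNER JOIN keeps only employees rows whose dept_id matches an id in departments. Walk through each employee:
  - employee 1 (Grace): dept_id=NULL, no match -> dropped
  - employee 2 (George): dept_id=2 -> matches Research
  - employee 3 (Yara): dept_id=5 -> matches Operations
  - employee 4 (Iris): dept_id=NULL, no match -> dropped
  - employee 5 (Uma): dept_id=2 -> matches Research
So 2 of 5 rows are dropped.

SQL:
SELECT a.name, b.name AS department
FROM employees a
INNER JOIN departments b ON a.dept_id = b.id

Result:
name   | department
-------+-----------
George | Research  
Yara   | Operations
Uma    | Research  


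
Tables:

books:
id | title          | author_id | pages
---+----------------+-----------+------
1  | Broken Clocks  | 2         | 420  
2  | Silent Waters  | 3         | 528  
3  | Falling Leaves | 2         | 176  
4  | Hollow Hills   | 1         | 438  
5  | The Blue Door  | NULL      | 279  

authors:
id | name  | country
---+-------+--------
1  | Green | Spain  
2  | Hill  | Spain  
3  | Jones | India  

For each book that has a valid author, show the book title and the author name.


INNER JOIN keeps only books rows whose author_id matches an id in authors. Walk through each book:
  - book 1 (Broken Clocks): author_id=2 -> matches Hill
  - book 2 (Silent Waters): author_id=3 -> matches Jones
  - book 3 (Falling Leaves): author_id=2 -> matches Hill
  - book 4 (Hollow Hills): author_id=1 -> matches Green
  - book 5 (The Blue Door): author_id=NULL, no match -> dropped
So 1 of 5 rows is dropped.

SQL:
SELECT a.title, b.name AS author
FROM books a
INNER JOIN authors b ON a.author_id = b.id

Result:
title          | author
---------------+-------
Broken Clocks  | Hill  
Silent Waters  | Jones 
Falling Leaves | Hill  
Hollow Hills   | Green 


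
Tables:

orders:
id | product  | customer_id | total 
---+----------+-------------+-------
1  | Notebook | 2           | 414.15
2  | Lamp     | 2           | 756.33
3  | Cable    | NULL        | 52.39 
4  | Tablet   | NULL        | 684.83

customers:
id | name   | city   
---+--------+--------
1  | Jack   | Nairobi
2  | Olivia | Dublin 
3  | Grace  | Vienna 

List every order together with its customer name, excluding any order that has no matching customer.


INNER JOIN keeps only orders rows whose customer_id matches an id in customers. Walk through each order:
  - order 1 (Notebook): customer_id=2 -> matches Olivia
  - order 2 (Lamp): customer_id=2 -> matches Olivia
  - order 3 (Cable): customer_id=NULL, no match -> dropped
  - order 4 (Tablet): customer_id=NULL, no match -> dropped
So 2 of 4 rows are dropped.

SQL:
SELECT a.product, b.name AS customer
FROM orders a
INNER JOIN customers b ON a.customer_id = b.id

Result:
product  | customer
---------+---------
Notebook | Olivia  
Lamp     | Olivia  


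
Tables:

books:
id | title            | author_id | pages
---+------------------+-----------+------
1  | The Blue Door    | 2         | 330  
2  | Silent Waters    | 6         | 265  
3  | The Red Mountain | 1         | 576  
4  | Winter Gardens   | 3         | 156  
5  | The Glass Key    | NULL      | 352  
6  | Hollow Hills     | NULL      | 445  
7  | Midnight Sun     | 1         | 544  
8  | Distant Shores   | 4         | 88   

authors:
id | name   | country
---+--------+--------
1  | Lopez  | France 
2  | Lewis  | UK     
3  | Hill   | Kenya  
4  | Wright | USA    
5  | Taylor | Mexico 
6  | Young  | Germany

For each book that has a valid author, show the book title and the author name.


INNER JOIN keeps only books rows whose author_id matches an id in authors. Walk through each book:
  - book 1 (The Blue Door): author_id=2 -> matches Lewis
  - book 2 (Silent Waters): author_id=6 -> matches Young
  - book 3 (The Red Mountain): author_id=1 -> matches Lopez
  - book 4 (Winter Gardens): author_id=3 -> matches Hill
  - book 5 (The Glass Key): author_id=NULL, no match -> dropped
  - book 6 (Hollow Hills): author_id=NULL, no match -> dropped
  - book 7 (Midnight Sun): author_id=1 -> matches Lopez
  - book 8 (Distant Shores): author_id=4 -> matches Wright
So 2 of 8 rows are dropped.

SQL:
SELECT a.title, b.name AS author
FROM books a
INNER JOIN authors b ON a.author_id = b.id

Result:
title            | author
-----------------+-------
The Blue Door    | Lewis 
Silent Waters    | Young 
The Red Mountain | Lopez 
Winter Gardens   | Hill  
Midnight Sun     | Lopez 
Distant Shores   | Wright


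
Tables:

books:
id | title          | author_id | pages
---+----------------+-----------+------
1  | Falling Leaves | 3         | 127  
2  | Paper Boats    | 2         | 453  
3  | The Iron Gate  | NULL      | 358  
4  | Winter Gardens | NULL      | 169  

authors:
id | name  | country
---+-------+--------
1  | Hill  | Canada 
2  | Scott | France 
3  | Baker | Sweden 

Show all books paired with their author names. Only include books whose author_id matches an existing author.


INNER JOIN keeps only books rows whose author_id matches an id in authors. Walk through each book:
  - book 1 (Falling Leaves): author_id=3 -> matches Baker
  - book 2 (Paper Boats): author_id=2 -> matches Scott
  - book 3 (The Iron Gate): author_id=NULL, no match -> dropped
  - book 4 (Winter Gardens): author_id=NULL, no match -> dropped
So 2 of 4 rows are dropped.

SQL:
SELECT a.title, b.name AS author
FROM books a
INNER JOIN authors b ON a.author_id = b.id

Result:
title          | author
---------------+-------
Falling Leaves | Baker 
Paper Boats    | Scott 


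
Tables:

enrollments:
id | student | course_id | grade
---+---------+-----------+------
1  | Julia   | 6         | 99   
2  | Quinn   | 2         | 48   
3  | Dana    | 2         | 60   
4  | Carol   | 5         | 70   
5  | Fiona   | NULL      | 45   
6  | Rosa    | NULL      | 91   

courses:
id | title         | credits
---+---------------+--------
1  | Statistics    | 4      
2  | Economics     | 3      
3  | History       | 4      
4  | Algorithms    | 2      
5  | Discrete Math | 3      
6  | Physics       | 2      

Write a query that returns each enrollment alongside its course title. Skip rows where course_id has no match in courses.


INNER JOIN keeps only enrollments rows whose course_id matches an id in courses. Walk through each enrollment:
  - enrollment 1 (Julia): course_id=6 -> matches Physics
  - enrollment 2 (Quinn): course_id=2 -> matches Economics
  - enrollment 3 (Dana): course_id=2 -> matches Economics
  - enrollment 4 (Carol): course_id=5 -> matches Discrete Math
  - enrollment 5 (Fiona): course_id=NULL, no match -> dropped
  - enrollment 6 (Rosa): course_id=NULL, no match -> dropped
So 2 of 6 rows are dropped.

SQL:
SELECT a.student, b.title AS course
FROM enrollments a
INNER JOIN courses b ON a.course_id = b.id

Result:
student | course       
--------+--------------
Julia   | Physics      
Quinn   | Economics    
Dana    | Economics    
Carol   | Discrete Math


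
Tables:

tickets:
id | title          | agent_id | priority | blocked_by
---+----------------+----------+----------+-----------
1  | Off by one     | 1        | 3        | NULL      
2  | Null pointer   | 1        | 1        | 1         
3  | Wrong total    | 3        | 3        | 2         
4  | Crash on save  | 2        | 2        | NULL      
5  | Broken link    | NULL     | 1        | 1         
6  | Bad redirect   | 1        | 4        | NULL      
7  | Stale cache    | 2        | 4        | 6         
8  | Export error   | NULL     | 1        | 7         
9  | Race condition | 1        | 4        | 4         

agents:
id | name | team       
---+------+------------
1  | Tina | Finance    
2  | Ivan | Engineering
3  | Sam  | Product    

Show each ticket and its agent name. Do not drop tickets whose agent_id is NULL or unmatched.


LEFT JOIN keeps every row from tickets (the left table); where agent_id has no match in agents, the agent columns become NULL. Walk through each ticket:
  - ticket 1 (Off by one): agent_id=1 -> matches Tina
  - ticket 2 (Null pointer): agent_id=1 -> matches Tina
  - ticket 3 (Wrong total): agent_id=3 -> matches Sam
  - ticket 4 (Crash on save): agent_id=2 -> matches Ivan
  - ticket 5 (Broken link): agent_id=NULL, no match -> kept with NULL
  - ticket 6 (Bad redirect): agent_id=1 -> matches Tina
  - ticket 7 (Stale cache): agent_id=2 -> matches Ivan
  - ticket 8 (Export error): agent_id=NULL, no match -> kept with NULL
  - ticket 9 (Race condition): agent_id=1 -> matches Tina
All 9 rows appear; 2 have NULL agent.

SQL:
SELECT a.title, b.name AS agent
FROM tickets a
LEFT JOIN agents b ON a.agent_id = b.id

Result:
title          | agent
---------------+------
Off by one     | Tina 
Null pointer   | Tina 
Wrong total    | Sam  
Crash on save  | Ivan 
Broken link    | NULL 
Bad redirect   | Tina 
Stale cache    | Ivan 
Export error   | NULL 
Race condition | Tina 


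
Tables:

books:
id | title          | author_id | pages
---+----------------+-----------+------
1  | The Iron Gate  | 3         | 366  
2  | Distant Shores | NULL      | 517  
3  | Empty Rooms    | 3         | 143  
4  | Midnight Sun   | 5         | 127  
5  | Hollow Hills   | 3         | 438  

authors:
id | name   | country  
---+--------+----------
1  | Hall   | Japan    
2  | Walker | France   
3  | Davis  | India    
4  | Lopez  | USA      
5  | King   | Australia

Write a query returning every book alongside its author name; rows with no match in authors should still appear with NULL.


LEFT JOIN keeps every row from books (the left table); where author_id has no match in authors, the author columns become NULL. Walk through each book:
  - book 1 (The Iron Gate): author_id=3 -> matches Davis
  - book 2 (Distant Shores): author_id=NULL, no match -> kept with NULL
  - book 3 (Empty Rooms): author_id=3 -> matches Davis
  - book 4 (Midnight Sun): author_id=5 -> matches King
  - book 5 (Hollow Hills): author_id=3 -> matches Davis
All 5 rows appear; 1 has NULL author.

SQL:
SELECT a.title, b.name AS author
FROM books a
LEFT JOIN authors b ON a.author_id = b.id

Result:
title          | author
---------------+-------
The Iron Gate  | Davis 
Distant Shores | NULL  
Empty Rooms    | Davis 
Midnight Sun   | King  
Hollow Hills   | Davis 


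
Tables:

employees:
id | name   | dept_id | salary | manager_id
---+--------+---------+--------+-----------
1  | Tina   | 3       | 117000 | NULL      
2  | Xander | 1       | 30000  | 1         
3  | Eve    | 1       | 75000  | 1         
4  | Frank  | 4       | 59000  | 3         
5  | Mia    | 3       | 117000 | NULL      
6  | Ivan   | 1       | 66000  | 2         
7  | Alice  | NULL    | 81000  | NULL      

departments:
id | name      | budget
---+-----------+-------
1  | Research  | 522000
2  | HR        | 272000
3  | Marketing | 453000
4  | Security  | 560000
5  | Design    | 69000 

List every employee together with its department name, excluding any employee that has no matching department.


INNER JOIN keeps only employees rows whose dept_id matches an id in departments. Walk through each employee:
  - employee 1 (Tina): dept_id=3 -> matches Marketing
  - employee 2 (Xander): dept_id=1 -> matches Research
  - employee 3 (Eve): dept_id=1 -> matches Research
  - employee 4 (Frank): dept_id=4 -> matches Security
  - employee 5 (Mia): dept_id=3 -> matches Marketing
  - employee 6 (Ivan): dept_id=1 -> matches Research
  - employee 7 (Alice): dept_id=NULL, no match -> dropped
So 1 of 7 rows is dropped.

SQL:
SELECT a.name, b.name AS department
FROM employees a
INNER JOIN departments b ON a.dept_id = b.id

Result:
name   | department
-------+-----------
Tina   | Marketing 
Xander | Research  
Eve    | Research  
Frank  | Security  
Mia    | Marketing 
Ivan   | Research  


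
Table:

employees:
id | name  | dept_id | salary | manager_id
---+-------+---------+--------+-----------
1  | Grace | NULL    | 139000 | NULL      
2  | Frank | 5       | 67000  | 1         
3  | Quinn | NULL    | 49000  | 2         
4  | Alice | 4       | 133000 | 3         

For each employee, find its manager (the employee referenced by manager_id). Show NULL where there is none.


This is a self-join: employees is joined to a second copy of itself, matching each row's manager_id to another row's id. Use LEFT JOIN so rows with manager_id=NULL are kept.
  - employee 1 (Grace): manager_id=NULL -> NULL
  - employee 2 (Frank): manager_id=1 -> Grace
  - employee 3 (Quinn): manager_id=2 -> Frank
  - employee 4 (Alice): manager_id=3 -> Quinn

SQL:
SELECT a.name AS item, b.name AS manager
FROM employees a
LEFT JOIN employees b ON a.manager_id = b.id

Result:
item  | manager
------+--------
Grace | NULL   
Frank | Grace  
Quinn | Frank  
Alice | Quinn  


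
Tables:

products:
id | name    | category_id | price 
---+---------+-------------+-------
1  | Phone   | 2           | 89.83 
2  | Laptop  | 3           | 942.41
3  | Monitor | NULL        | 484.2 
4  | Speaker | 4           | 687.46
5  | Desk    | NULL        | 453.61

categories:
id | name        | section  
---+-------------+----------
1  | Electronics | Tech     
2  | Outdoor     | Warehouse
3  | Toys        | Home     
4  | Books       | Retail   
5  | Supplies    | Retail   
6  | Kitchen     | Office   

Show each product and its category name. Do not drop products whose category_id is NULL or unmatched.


LEFT JOIN keeps every row from products (the left table); where category_id has no match in categories, the category columns become NULL. Walk through each product:
  - product 1 (Phone): category_id=2 -> matches Outdoor
  - product 2 (Laptop): category_id=3 -> matches Toys
  - product 3 (Monitor): category_id=NULL, no match -> kept with NULL
  - product 4 (Speaker): category_id=4 -> matches Books
  - product 5 (Desk): category_id=NULL, no match -> kept with NULL
All 5 rows appear; 2 have NULL category.

SQL:
SELECT a.name, b.name AS category
FROM products a
LEFT JOIN categories b ON a.category_id = b.id

Result:
name    | category
--------+---------
Phone   | Outdoor 
Laptop  | Toys    
Monitor | NULL    
Speaker | Books   
Desk    | NULL    


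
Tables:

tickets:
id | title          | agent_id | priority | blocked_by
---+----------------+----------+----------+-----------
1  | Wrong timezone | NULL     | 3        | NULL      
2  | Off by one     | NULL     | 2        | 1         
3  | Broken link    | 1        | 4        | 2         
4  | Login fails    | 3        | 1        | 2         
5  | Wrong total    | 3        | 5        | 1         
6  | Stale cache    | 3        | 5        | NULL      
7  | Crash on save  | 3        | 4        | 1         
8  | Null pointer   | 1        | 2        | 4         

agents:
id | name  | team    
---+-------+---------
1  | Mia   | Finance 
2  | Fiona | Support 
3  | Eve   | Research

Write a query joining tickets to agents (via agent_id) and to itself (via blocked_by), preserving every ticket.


Two LEFT JOINs from the same base table tickets: one to agents via agent_id, one to tickets itself via blocked_by. Both are LEFT so every ticket is preserved.
Match against agents:
  - ticket 1 (Wrong timezone): agent_id=NULL, no match -> kept with NULL
  - ticket 2 (Off by one): agent_id=NULL, no match -> kept with NULL
  - ticket 3 (Broken link): agent_id=1 -> matches Mia
  - ticket 4 (Login fails): agent_id=3 -> matches Eve
  - ticket 5 (Wrong total): agent_id=3 -> matches Eve
  - ticket 6 (Stale cache): agent_id=3 -> matches Eve
  - ticket 7 (Crash on save): agent_id=3 -> matches Eve
  - ticket 8 (Null pointer): agent_id=1 -> matches Mia
Match against tickets (self):
  - ticket 1 (Wrong timezone): blocked_by=NULL -> NULL
  - ticket 2 (Off by one): blocked_by=1 -> Wrong timezone
  - ticket 3 (Broken link): blocked_by=2 -> Off by one
  - ticket 4 (Login fails): blocked_by=2 -> Off by one
  - ticket 5 (Wrong total): blocked_by=1 -> Wrong timezone
  - ticket 6 (Stale cache): blocked_by=NULL -> NULL
  - ticket 7 (Crash on save): blocked_by=1 -> Wrong timezone
  - ticket 8 (Null pointer): blocked_by=4 -> Login fails

SQL:
SELECT a.title, b.name AS agent, c.title AS blocked_by
FROM tickets a
LEFT JOIN agents b ON a.agent_id = b.id
LEFT JOIN tickets c ON a.blocked_by = c.id

Result:
title          | agent | blocked_by    
---------------+-------+---------------
Wrong timezone | NULL  | NULL          
Off by one     | NULL  | Wrong timezone
Broken link    | Mia   | Off by one    
Login fails    | Eve   | Off by one    
Wrong total    | Eve   | Wrong timezone
Stale cache    | Eve   | NULL          
Crash on save  | Eve   | Wrong timezone
Null pointer   | Mia   | Login fails   


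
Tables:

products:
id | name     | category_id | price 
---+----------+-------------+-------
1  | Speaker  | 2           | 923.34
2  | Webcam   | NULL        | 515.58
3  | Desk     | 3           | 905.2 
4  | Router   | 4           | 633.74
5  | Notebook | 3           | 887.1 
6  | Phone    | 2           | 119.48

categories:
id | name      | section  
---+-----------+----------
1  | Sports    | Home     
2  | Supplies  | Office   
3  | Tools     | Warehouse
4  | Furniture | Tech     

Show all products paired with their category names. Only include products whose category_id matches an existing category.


INNER JOIN keeps only products rows whose category_id matches an id in categories. Walk through each product:
  - product 1 (Speaker): category_id=2 -> matches Supplies
  - product 2 (Webcam): category_id=NULL, no match -> dropped
  - product 3 (Desk): category_id=3 -> matches Tools
  - product 4 (Router): category_id=4 -> matches Furniture
  - product 5 (Notebook): category_id=3 -> matches Tools
  - product 6 (Phone): category_id=2 -> matches Supplies
So 1 of 6 rows is dropped.

SQL:
SELECT a.name, b.name AS category
FROM products a
INNER JOIN categories b ON a.category_id = b.id

Result:
name     | category 
---------+----------
Speaker  | Supplies 
Desk     | Tools    
Router   | Furniture
Notebook | Tools    
Phone    | Supplies 


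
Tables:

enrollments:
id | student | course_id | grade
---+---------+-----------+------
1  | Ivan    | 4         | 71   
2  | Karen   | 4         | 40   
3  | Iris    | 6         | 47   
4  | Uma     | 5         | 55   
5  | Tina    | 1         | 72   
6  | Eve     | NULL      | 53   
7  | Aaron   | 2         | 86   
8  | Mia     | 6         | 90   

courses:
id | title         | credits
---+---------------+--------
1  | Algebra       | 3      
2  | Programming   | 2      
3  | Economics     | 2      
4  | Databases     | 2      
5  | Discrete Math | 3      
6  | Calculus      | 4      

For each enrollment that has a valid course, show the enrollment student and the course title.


INNER JOIN keeps only enrollments rows whose course_id matches an id in courses. Walk through each enrollment:
  - enrollment 1 (Ivan): course_id=4 -> matches Databases
  - enrollment 2 (Karen): course_id=4 -> matches Databases
  - enrollment 3 (Iris): course_id=6 -> matches Calculus
  - enrollment 4 (Uma): course_id=5 -> matches Discrete Math
  - enrollment 5 (Tina): course_id=1 -> matches Algebra
  - enrollment 6 (Eve): course_id=NULL, no match -> dropped
  - enrollment 7 (Aaron): course_id=2 -> matches Programming
  - enrollment 8 (Mia): course_id=6 -> matches Calculus
So 1 of 8 rows is dropped.

SQL:
SELECT a.student, b.title AS course
FROM enrollments a
INNER JOIN courses b ON a.course_id = b.id

Result:
student | course       
--------+--------------
Ivan    | Databases    
Karen   | Databases    
Iris    | Calculus     
Uma     | Discrete Math
Tina    | Algebra      
Aaron   | Programming  
Mia     | Calculus     


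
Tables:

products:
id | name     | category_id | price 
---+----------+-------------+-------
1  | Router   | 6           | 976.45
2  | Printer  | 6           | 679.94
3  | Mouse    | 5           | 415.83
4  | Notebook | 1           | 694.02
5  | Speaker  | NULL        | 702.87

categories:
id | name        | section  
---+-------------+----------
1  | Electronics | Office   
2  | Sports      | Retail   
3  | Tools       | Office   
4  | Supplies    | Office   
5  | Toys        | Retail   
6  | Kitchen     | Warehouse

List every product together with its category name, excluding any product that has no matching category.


INNER JOIN keeps only products rows whose category_id matches an id in categories. Walk through each product:
  - product 1 (Router): category_id=6 -> matches Kitchen
  - product 2 (Printer): category_id=6 -> matches Kitchen
  - product 3 (Mouse): category_id=5 -> matches Toys
  - product 4 (Notebook): category_id=1 -> matches Electronics
  - product 5 (Speaker): category_id=NULL, no match -> dropped
So 1 of 5 rows is dropped.

SQL:
SELECT a.name, b.name AS category
FROM products a
INNER JOIN categories b ON a.category_id = b.id

Result:
name     | category   
---------+------------
Router   | Kitchen    
Printer  | Kitchen    
Mouse    | Toys       
Notebook | Electronics


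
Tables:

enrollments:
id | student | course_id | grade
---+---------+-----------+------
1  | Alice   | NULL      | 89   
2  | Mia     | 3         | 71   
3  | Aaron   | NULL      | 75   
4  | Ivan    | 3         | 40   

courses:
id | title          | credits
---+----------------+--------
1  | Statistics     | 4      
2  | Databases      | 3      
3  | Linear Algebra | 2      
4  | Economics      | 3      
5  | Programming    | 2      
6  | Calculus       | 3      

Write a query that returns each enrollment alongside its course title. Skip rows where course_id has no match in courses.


INNER JOIN keeps only enrollments rows whose course_id matches an id in courses. Walk through each enrollment:
  - enrollment 1 (Alice): course_id=NULL, no match -> dropped
  - enrollment 2 (Mia): course_id=3 -> matches Linear Algebra
  - enrollment 3 (Aaron): course_id=NULL, no match -> dropped
  - enrollment 4 (Ivan): course_id=3 -> matches Linear Algebra
So 2 of 4 rows are dropped.

SQL:
SELECT a.student, b.title AS course
FROM enrollments a
INNER JOIN courses b ON a.course_id = b.id

Result:
student | course        
--------+---------------
Mia     | Linear Algebra
Ivan    | Linear Algebra


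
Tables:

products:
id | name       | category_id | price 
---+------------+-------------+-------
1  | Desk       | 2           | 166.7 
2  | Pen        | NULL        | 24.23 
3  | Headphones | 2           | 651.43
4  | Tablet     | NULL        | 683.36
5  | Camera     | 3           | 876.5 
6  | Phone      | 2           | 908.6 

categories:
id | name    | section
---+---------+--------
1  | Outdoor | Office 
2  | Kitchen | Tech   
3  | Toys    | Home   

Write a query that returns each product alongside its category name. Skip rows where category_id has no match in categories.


INNER JOIN keeps only products rows whose category_id matches an id in categories. Walk through each product:
  - product 1 (Desk): category_id=2 -> matches Kitchen
  - product 2 (Pen): category_id=NULL, no match -> dropped
  - product 3 (Headphones): category_id=2 -> matches Kitchen
  - product 4 (Tablet): category_id=NULL, no match -> dropped
  - product 5 (Camera): category_id=3 -> matches Toys
  - product 6 (Phone): category_id=2 -> matches Kitchen
So 2 of 6 rows are dropped.

SQL:
SELECT a.name, b.name AS category
FROM products a
INNER JOIN categories b ON a.category_id = b.id

Result:
name       | category
-----------+---------
Desk       | Kitchen 
Headphones | Kitchen 
Camera     | Toys    
Phone      | Kitchen 


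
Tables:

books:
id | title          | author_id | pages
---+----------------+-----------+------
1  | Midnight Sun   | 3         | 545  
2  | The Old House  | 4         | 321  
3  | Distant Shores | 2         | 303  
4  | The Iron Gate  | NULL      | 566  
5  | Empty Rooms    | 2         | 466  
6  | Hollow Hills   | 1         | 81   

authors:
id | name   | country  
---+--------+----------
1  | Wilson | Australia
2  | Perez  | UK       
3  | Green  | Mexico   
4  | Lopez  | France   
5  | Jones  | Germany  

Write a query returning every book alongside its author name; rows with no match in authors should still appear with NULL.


LEFT JOIN keeps every row from books (the left table); where author_id has no match in authors, the author columns become NULL. Walk through each book:
  - book 1 (Midnight Sun): author_id=3 -> matches Green
  - book 2 (The Old House): author_id=4 -> matches Lopez
  - book 3 (Distant Shores): author_id=2 -> matches Perez
  - book 4 (The Iron Gate): author_id=NULL, no match -> kept with NULL
  - book 5 (Empty Rooms): author_id=2 -> matches Perez
  - book 6 (Hollow Hills): author_id=1 -> matches Wilson
All 6 rows appear; 1 has NULL author.

SQL:
SELECT a.title, b.name AS author
FROM books a
LEFT JOIN authors b ON a.author_id = b.id

Result:
title          | author
---------------+-------
Midnight Sun   | Green 
The Old House  | Lopez 
Distant Shores | Perez 
The Iron Gate  | NULL  
Empty Rooms    | Perez 
Hollow Hills   | Wilson


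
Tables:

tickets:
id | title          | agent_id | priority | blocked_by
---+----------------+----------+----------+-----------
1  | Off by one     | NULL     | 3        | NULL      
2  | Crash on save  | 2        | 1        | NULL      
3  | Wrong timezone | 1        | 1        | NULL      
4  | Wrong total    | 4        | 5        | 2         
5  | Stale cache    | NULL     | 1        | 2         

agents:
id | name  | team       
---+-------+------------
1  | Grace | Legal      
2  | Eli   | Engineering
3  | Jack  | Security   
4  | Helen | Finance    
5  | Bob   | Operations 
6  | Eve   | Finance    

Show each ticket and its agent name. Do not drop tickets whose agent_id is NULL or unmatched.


LEFT JOIN keeps every row from tickets (the left table); where agent_id has no match in agents, the agent columns become NULL. Walk through each ticket:
  - ticket 1 (Off by one): agent_id=NULL, no match -> kept with NULL
  - ticket 2 (Crash on save): agent_id=2 -> matches Eli
  - ticket 3 (Wrong timezone): agent_id=1 -> matches Grace
  - ticket 4 (Wrong total): agent_id=4 -> matches Helen
  - ticket 5 (Stale cache): agent_id=NULL, no match -> kept with NULL
All 5 rows appear; 2 have NULL agent.

SQL:
SELECT a.title, b.name AS agent
FROM tickets a
LEFT JOIN agents b ON a.agent_id = b.id

Result:
title          | agent
---------------+------
Off by one     | NULL 
Crash on save  | Eli  
Wrong timezone | Grace
Wrong total    | Helen
Stale cache    | NULL 


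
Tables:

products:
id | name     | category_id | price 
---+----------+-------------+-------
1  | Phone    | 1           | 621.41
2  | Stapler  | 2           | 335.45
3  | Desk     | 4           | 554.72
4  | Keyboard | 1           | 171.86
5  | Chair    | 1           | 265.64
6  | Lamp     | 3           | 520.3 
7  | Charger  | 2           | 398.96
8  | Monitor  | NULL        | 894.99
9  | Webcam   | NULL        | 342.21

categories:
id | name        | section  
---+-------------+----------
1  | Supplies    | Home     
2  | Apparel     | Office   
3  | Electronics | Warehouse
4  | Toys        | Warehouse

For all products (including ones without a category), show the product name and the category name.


LEFT JOIN keeps every row from products (the left table); where category_id has no match in categories, the category columns become NULL. Walk through each product:
  - product 1 (Phone): category_id=1 -> matches Supplies
  - product 2 (Stapler): category_id=2 -> matches Apparel
  - product 3 (Desk): category_id=4 -> matches Toys
  - product 4 (Keyboard): category_id=1 -> matches Supplies
  - product 5 (Chair): category_id=1 -> matches Supplies
  - product 6 (Lamp): category_id=3 -> matches Electronics
  - product 7 (Charger): category_id=2 -> matches Apparel
  - product 8 (Monitor): category_id=NULL, no match -> kept with NULL
  - product 9 (Webcam): category_id=NULL, no match -> kept with NULL
All 9 rows appear; 2 have NULL category.

SQL:
SELECT a.name, b.name AS category
FROM products a
LEFT JOIN categories b ON a.category_id = b.id

Result:
name     | category   
---------+------------
Phone    | Supplies   
Stapler  | Apparel    
Desk     | Toys       
Keyboard | Supplies   
Chair    | Supplies   
Lamp     | Electronics
Charger  | Apparel    
Monitor  | NULL       
Webcam   | NULL       


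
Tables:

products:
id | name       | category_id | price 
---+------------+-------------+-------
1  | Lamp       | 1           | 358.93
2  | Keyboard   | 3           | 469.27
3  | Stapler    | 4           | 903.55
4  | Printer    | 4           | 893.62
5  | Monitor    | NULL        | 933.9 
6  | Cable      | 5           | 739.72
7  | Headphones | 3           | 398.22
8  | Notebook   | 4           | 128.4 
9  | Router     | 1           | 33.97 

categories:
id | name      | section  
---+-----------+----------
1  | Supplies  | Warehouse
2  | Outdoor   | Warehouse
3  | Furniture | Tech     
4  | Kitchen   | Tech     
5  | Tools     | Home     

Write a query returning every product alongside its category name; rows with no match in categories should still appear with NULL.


LEFT JOIN keeps every row from products (the left table); where category_id has no match in categories, the category columns become NULL. Walk through each product:
  - product 1 (Lamp): category_id=1 -> matches Supplies
  - product 2 (Keyboard): category_id=3 -> matches Furniture
  - product 3 (Stapler): category_id=4 -> matches Kitchen
  - product 4 (Printer): category_id=4 -> matches Kitchen
  - product 5 (Monitor): category_id=NULL, no match -> kept with NULL
  - product 6 (Cable): category_id=5 -> matches Tools
  - product 7 (Headphones): category_id=3 -> matches Furniture
  - product 8 (Notebook): category_id=4 -> matches Kitchen
  - product 9 (Router): category_id=1 -> matches Supplies
All 9 rows appear; 1 has NULL category.

SQL:
SELECT a.name, b.name AS category
FROM products a
LEFT JOIN categories b ON a.category_id = b.id

Result:
name       | category 
-----------+----------
Lamp       | Supplies 
Keyboard   | Furniture
Stapler    | Kitchen  
Printer    | Kitchen  
Monitor    | NULL     
Cable      | Tools    
Headphones | Furniture
Notebook   | Kitchen  
Router     | Supplies 


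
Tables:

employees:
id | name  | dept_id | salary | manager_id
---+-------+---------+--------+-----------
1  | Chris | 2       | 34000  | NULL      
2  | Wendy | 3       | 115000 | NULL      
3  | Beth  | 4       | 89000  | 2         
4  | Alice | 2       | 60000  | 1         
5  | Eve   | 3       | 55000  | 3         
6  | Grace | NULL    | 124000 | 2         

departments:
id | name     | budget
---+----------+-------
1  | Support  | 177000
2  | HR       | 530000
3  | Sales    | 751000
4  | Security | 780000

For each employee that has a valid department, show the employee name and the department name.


INNER JOIN keeps only employees rows whose dept_id matches an id in departments. Walk through each employee:
  - employee 1 (Chris): dept_id=2 -> matches HR
  - employee 2 (Wendy): dept_id=3 -> matches Sales
  - employee 3 (Beth): dept_id=4 -> matches Security
  - employee 4 (Alice): dept_id=2 -> matches HR
  - employee 5 (Eve): dept_id=3 -> matches Sales
  - employee 6 (Grace): dept_id=NULL, no match -> dropped
So 1 of 6 rows is dropped.

SQL:
SELECT a.name, b.name AS department
FROM employees a
INNER JOIN departments b ON a.dept_id = b.id

Result:
name  | department
------+-----------
Chris | HR        
Wendy | Sales     
Beth  | Security  
Alice | HR        
Eve   | Sales     


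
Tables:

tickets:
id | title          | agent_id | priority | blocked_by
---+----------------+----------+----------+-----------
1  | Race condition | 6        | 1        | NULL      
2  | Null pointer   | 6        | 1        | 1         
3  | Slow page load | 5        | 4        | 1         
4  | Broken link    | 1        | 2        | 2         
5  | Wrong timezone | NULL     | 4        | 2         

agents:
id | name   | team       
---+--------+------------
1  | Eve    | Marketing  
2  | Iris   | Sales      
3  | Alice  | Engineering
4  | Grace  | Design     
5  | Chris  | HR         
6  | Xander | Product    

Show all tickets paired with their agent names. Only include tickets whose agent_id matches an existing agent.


INNER JOIN keeps only tickets rows whose agent_id matches an id in agents. Walk through each ticket:
  - ticket 1 (Race condition): agent_id=6 -> matches Xander
  - ticket 2 (Null pointer): agent_id=6 -> matches Xander
  - ticket 3 (Slow page load): agent_id=5 -> matches Chris
  - ticket 4 (Broken link): agent_id=1 -> matches Eve
  - ticket 5 (Wrong timezone): agent_id=NULL, no match -> dropped
So 1 of 5 rows is dropped.

SQL:
SELECT a.title, b.name AS agent
FROM tickets a
INNER JOIN agents b ON a.agent_id = b.id

Result:
title          | agent 
---------------+-------
Race condition | Xander
Null pointer   | Xander
Slow page load | Chris 
Broken link    | Eve   
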